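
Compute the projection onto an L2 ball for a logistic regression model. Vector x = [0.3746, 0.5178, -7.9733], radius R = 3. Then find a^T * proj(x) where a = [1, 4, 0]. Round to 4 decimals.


Step 1: Compute ||x|| (intermediates to 6 decimals).
||x|| = sqrt(0.3746^2 + 0.5178^2 + (-7.9733)^2) = 7.998872
Step 2: Project.
Since ||x|| > R, scale = R/||x|| = 3/7.998872 = 0.375053, proj(x) = scale * x
proj(x) = [0.140495, 0.194202, -2.99041]
Step 3: Dot product.
a^T * proj(x) = 1*0.140495 + 4*0.194202 + 0*(-2.99041) = 0.9173


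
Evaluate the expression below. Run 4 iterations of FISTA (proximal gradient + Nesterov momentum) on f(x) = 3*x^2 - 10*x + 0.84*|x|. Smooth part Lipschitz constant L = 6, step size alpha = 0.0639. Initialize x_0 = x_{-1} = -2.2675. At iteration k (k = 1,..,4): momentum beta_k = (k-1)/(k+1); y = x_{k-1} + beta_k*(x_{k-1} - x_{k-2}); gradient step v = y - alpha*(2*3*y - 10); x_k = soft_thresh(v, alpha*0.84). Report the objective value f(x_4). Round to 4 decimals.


FISTA on f(x) = 3*x^2 - 10*x + 0.84*|x|
L = 6, alpha = 0.0639
Iteration 1: beta = 0.0, y = -2.2675 + 0.0*(-2.2675 + 2.2675) = -2.2675
  grad(y) = -23.605, v = y - alpha*grad = -0.7591
  prox(v) = soft_thresh(-0.7591, 0.0537) = -0.7055
Iteration 2: beta = 0.3333, y = -0.7055 + 0.3333*(-0.7055 + 2.2675) = -0.1848
  grad(y) = -11.1087, v = y - alpha*grad = 0.5251
  prox(v) = soft_thresh(0.5251, 0.0537) = 0.4714
Iteration 3: beta = 0.5, y = 0.4714 + 0.5*(0.4714 + 0.7055) = 1.0598
  grad(y) = -3.6411, v = y - alpha*grad = 1.2925
  prox(v) = soft_thresh(1.2925, 0.0537) = 1.2388
Iteration 4: beta = 0.6, y = 1.2388 + 0.6*(1.2388 - 0.4714) = 1.6993
  grad(y) = 0.1955, v = y - alpha*grad = 1.6868
  prox(v) = soft_thresh(1.6868, 0.0537) = 1.6331
f(x_4) = 3*1.6331^2 - 10*1.6331 + 0.84*|1.6331| = -6.9582


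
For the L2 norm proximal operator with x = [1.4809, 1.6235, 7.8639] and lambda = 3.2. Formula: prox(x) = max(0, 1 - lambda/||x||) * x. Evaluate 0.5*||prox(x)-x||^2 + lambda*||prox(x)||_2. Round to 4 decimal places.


Step 1: Compute ||x||.
||x|| = 8.1652
Step 2: Compute scaling factor.
scale = max(0, 1 - 3.2/8.1652) = 0.6081
Step 3: prox(x) = [0.9005, 0.9872, 4.782]
||prox(x)|| = 4.9652
Step 4: Proximal objective.
0.5*||prox-x||^2 = 5.12
lambda*||prox|| = 15.8886
Total = 21.0085


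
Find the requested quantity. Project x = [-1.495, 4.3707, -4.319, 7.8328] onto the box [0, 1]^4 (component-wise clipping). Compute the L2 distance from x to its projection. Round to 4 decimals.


Project each component onto [0, 1].
clip(-1.495) = 0.0, clip(4.3707) = 1.0, clip(-4.319) = 0.0, clip(7.8328) = 1.0
Projection = [0.0, 1.0, 0.0, 1.0]
Squared diffs: [2.235, 11.3616, 18.6538, 46.6872]
Distance = sqrt(78.9376) = 8.8847


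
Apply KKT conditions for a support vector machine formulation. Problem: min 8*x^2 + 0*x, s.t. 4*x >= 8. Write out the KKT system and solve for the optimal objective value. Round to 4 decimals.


Step 1: Try lambda = 0 (constraint inactive).
x_unc = 0/(2*8) = 0.0
Check: 4*0.0 = 0.0 < 8 -- violated!
Step 2: Constraint must be active: 4*x = 8
x* = 8/4 = 2.0
lambda = (2*8*2.0 + 0)/4 = 8.0
Step 3: Compute optimal value.
f(x*) = 8*2.0^2 + 0*2.0 = 32.0


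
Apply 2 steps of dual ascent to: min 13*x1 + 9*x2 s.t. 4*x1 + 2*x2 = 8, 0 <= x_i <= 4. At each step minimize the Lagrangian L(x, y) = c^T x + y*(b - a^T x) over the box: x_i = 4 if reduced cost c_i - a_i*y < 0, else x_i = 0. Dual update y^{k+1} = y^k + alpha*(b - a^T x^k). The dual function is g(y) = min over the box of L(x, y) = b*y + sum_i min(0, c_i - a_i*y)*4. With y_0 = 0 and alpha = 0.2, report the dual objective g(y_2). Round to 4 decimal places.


Dual ascent for LP: min 13*x1 + 9*x2, 4*x1 + 2*x2 = 8, 0 <= x_i <= 4
Step 1: y^k = 0.0, reduced costs: (13.0, 9.0)
  x^k = (0.0, 0.0), subgradient = b - a^T x = 8.0
  y^{k+1} = 0.0 + 0.2*8.0 = 1.6
Step 2: y^k = 1.6, reduced costs: (6.6, 5.8)
  x^k = (0.0, 0.0), subgradient = b - a^T x = 8.0
  y^{k+1} = 1.6 + 0.2*8.0 = 3.2
Dual objective at y_2 = 3.2: reduced costs (0.2, 2.6), box minimizer x = (0.0, 0.0)
g(y_2) = b*y + (c1 - a1*y)*x1 + (c2 - a2*y)*x2 = 8*3.2 + 0.2*0.0 + 2.6*0.0 = 25.6 + 0.0 + 0.0 = 25.6


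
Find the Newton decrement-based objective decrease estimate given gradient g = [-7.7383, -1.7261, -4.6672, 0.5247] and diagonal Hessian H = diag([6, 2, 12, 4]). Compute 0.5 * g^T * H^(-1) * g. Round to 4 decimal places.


Step 1: H is diagonal, so H^(-1) * g = [-1.2897, -0.8631, -0.3889, 0.1312].
Step 2: g^T H^(-1) g = sum_i g_i^2 / H_ii
  = (-7.7383)^2/6 + (-1.7261)^2/2 + (-4.6672)^2/12 + (0.5247)^2/4
  = 9.9802 + 1.4897 + 1.8152 + 0.0688 = 13.354
Step 3: Objective decrease = 0.5 * g^T H^(-1) g = 6.677


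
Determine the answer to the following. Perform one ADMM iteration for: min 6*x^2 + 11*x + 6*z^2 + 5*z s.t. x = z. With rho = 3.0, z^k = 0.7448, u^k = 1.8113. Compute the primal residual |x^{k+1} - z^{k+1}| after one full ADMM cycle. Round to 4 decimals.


ADMM iteration with rho = 3.0, z^k = 0.7448, u^k = 1.8113
Step 1: x-update.
Minimize 6*x^2 + 11*x + (3.0/2)*(x - 0.7448 + 1.8113)^2
FOC: (2*6 + 3.0)*x = -11 + 3.0*(0.7448 - 1.8113)
x^{k+1} = -0.9466
Step 2: z-update.
Minimize 6*z^2 + 5*z + (3.0/2)*(-0.9466 - z + 1.8113)^2
FOC: (2*6 + 3.0)*z = -5 + 3.0*(-0.9466 + 1.8113)
z^{k+1} = -0.1604
Step 3: u-update.
u^{k+1} = 1.8113 - 0.9466 + 0.1604 = 1.0251
Step 4: Primal residual = |-0.9466 + 0.1604| = 0.7862


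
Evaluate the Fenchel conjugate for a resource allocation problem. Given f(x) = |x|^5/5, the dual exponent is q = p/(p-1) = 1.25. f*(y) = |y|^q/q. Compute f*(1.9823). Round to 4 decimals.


The conjugate exponent q satisfies 1/p + 1/q = 1.
p = 5, so q = 5/(5 - 1) = 1.25
|y|^q = 1.9823^1.25 = 2.3521
f*(1.9823) = 2.3521 / 1.25 = 1.8817


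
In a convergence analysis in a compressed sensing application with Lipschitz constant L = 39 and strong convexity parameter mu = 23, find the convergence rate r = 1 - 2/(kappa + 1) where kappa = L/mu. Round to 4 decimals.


Step 1: Compute the condition number.
kappa = L/mu = 39/23 = 1.6957
Step 2: Compute the convergence rate.
r = 1 - 2/(kappa + 1) = 1 - 2*mu/(L + mu) = (L - mu)/(L + mu) = 16/62 = 0.2581


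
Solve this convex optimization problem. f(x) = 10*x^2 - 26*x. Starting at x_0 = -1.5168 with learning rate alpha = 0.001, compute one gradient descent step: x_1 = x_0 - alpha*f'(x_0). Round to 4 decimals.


We compute the gradient at x_0 and apply the update.
f'(x) = 20*x - 26
f'(-1.5168) = 20*-1.5168 - 26 = -56.336
x_1 = -1.5168 - 0.001*-56.336 = -1.4605


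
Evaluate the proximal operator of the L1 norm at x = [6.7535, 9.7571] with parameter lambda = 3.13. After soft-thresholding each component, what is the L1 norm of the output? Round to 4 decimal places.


Soft-thresholding with lambda = 3.13:
prox(6.7535) = sign(6.7535)*max(|6.7535| - 3.13, 0) = 3.6235
prox(9.7571) = sign(9.7571)*max(|9.7571| - 3.13, 0) = 6.6271
prox(x) = [3.6235, 6.6271]
||prox(x)||_1 = 3.6235 + 6.6271 = 10.2506


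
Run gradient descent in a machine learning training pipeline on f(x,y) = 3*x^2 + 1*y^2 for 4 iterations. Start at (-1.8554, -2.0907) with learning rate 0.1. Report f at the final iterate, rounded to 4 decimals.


Gradient descent on f(x,y) = 3*x^2 + 1*y^2.
Starting point: (-1.8554, -2.0907), alpha = 0.1
Step 1: grad_x = 2*3*-1.8554 = -11.1324, grad_y = 2*1*-2.0907 = -4.1814
  x_1 = -1.8554 - 0.1*-11.1324 = -0.7422
  y_1 = -2.0907 - 0.1*-4.1814 = -1.6726
Step 2: grad_x = 2*3*-0.7422 = -4.453, grad_y = 2*1*-1.6726 = -3.3451
  x_2 = -0.7422 - 0.1*-4.453 = -0.2969
  y_2 = -1.6726 - 0.1*-3.3451 = -1.338
Step 3: grad_x = 2*3*-0.2969 = -1.7812, grad_y = 2*1*-1.338 = -2.6761
  x_3 = -0.2969 - 0.1*-1.7812 = -0.1187
  y_3 = -1.338 - 0.1*-2.6761 = -1.0704
Step 4: grad_x = 2*3*-0.1187 = -0.7125, grad_y = 2*1*-1.0704 = -2.1409
  x_4 = -0.1187 - 0.1*-0.7125 = -0.0475
  y_4 = -1.0704 - 0.1*-2.1409 = -0.8564
f(-0.0475, -0.8564) = 3*(-0.0475)^2 + 1*(-0.8564)^2 = 0.7401


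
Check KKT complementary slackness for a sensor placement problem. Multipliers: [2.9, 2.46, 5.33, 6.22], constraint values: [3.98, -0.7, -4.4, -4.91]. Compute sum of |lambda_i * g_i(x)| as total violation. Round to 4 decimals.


KKT complementary slackness check:
lambda_1 * g_1 = 2.9 * 3.98 = 11.542
lambda_2 * g_2 = 2.46 * -0.7 = -1.722
lambda_3 * g_3 = 5.33 * -4.4 = -23.452
lambda_4 * g_4 = 6.22 * -4.91 = -30.5402
Total violation = 11.542 + 1.722 + 23.452 + 30.5402 = 67.2562


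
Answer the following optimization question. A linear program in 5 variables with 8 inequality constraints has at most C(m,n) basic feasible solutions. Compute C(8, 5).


Each vertex corresponds to some choice of n active constraints out of m, so the number of vertices is at most C(m, n) = m! / (n!(m-n)!).
m = 8, n = 5
Numerator: 8 * 7 * 6 * 5 * 4
Denominator: 5! = 120
C(8, 5) = 56


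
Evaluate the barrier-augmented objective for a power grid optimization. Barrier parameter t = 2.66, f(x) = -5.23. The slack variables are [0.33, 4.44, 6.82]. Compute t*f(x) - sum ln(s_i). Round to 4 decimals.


Step 1: Compute log-barrier.
ln values: [-1.1087, 1.4907, 1.9199]
phi = -(-1.1087 + 1.4907 + 1.9199) = -2.3019
Step 2: Compute augmented objective.
t*f(x) = 2.66*-5.23 = -13.9118
Total = -13.9118 - 2.3019 = -16.2137


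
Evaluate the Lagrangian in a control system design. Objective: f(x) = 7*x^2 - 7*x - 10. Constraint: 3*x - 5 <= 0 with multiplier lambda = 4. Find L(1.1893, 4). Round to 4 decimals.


Step 1: Evaluate f(x).
f(1.1893) = 7*1.1893^2 - 7*1.1893 - 10 = -8.4241
Step 2: Evaluate g(x).
g(1.1893) = 3*1.1893 - 5 = -1.4321
Step 3: Compute Lagrangian.
L = -8.4241 + 4*-1.4321 = -14.1525


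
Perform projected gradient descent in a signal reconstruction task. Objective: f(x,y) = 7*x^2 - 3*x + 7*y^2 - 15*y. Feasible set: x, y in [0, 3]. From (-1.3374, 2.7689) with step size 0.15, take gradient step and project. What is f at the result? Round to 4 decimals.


Step 1: Compute gradient at (-1.3374, 2.7689).
grad_x = 2*7*-1.3374 - 3 = -21.7236
grad_y = 2*7*2.7689 - 15 = 23.7646
Step 2: Gradient step.
x_raw = -1.3374 - 0.15*-21.7236 = 1.9211
y_raw = 2.7689 - 0.15*23.7646 = -0.7958
Step 3: Project onto [0, 3].
x_proj = clip(1.9211) = 1.9211
y_proj = clip(-0.7958) = 0.0
Step 4: Evaluate f.
f(1.9211, 0.0) = 20.072


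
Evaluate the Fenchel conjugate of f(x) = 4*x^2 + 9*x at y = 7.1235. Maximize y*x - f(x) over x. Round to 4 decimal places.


f*(y) = sup_x {y*x - a*x^2 - b*x} = sup_x {(y-b)*x - a*x^2}
FOC: (y - b) - 2a*x = 0 => x* = (y - b)/(2a)
x* = (7.1235 - 9)/(2*4) = -0.2346
f*(7.1235) = (y-b)^2/(4a) = (7.1235 - 9)^2/(4*4)
= 3.5213/16 = 0.2201


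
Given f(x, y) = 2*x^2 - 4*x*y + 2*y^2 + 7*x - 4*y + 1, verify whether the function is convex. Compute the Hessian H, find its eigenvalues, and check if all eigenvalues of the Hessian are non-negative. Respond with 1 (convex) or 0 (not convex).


The Hessian of f(x,y) = 2*x^2 - 4*x*y + 2*y^2 + 7*x - 4*y + 1 is:
H = [[4, -4], [-4, 4]]
Trace = 4 + 4 = 8
Determinant = 4*4 - (-4)^2 = 0
Discriminant = (8)^2 - 4*0 = 64.0
Eigenvalues: lambda_1 = 0.0, lambda_2 = 8.0
The function is convex.

1


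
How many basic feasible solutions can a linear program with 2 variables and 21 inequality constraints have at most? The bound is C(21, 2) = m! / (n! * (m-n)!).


Each vertex corresponds to some choice of n active constraints out of m, so the number of vertices is at most C(m, n) = m! / (n!(m-n)!).
m = 21, n = 2
Numerator: 21 * 20
Denominator: 2! = 2
C(21, 2) = 210


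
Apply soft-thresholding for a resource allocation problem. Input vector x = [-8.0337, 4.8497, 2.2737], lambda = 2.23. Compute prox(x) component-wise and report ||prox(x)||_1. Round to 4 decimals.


Soft-thresholding with lambda = 2.23:
prox(-8.0337) = sign(-8.0337)*max(|-8.0337| - 2.23, 0) = -5.8037
prox(4.8497) = sign(4.8497)*max(|4.8497| - 2.23, 0) = 2.6197
prox(2.2737) = sign(2.2737)*max(|2.2737| - 2.23, 0) = 0.0437
prox(x) = [-5.8037, 2.6197, 0.0437]
||prox(x)||_1 = 5.8037 + 2.6197 + 0.0437 = 8.4671


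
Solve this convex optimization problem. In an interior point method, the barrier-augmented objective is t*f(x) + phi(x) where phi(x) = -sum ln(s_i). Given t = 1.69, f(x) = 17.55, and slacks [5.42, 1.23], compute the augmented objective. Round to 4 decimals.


Step 1: Compute log-barrier.
ln values: [1.6901, 0.207]
phi = -(1.6901 + 0.207) = -1.8971
Step 2: Compute augmented objective.
t*f(x) = 1.69*17.55 = 29.6595
Total = 29.6595 - 1.8971 = 27.7624


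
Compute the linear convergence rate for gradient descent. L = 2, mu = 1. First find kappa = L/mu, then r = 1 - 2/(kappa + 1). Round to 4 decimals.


Step 1: Compute the condition number.
kappa = L/mu = 2/1 = 2.0
Step 2: Compute the convergence rate.
r = 1 - 2/(kappa + 1) = 1 - 2*mu/(L + mu) = (L - mu)/(L + mu) = 1/3 = 0.3333


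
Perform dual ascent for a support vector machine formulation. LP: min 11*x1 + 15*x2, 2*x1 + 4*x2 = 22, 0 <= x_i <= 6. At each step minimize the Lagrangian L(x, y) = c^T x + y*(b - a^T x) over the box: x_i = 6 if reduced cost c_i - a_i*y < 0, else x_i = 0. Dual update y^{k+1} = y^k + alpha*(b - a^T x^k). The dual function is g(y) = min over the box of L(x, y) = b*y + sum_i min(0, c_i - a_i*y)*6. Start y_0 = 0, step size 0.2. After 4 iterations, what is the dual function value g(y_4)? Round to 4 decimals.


Dual ascent for LP: min 11*x1 + 15*x2, 2*x1 + 4*x2 = 22, 0 <= x_i <= 6
Step 1: y^k = 0.0, reduced costs: (11.0, 15.0)
  x^k = (0.0, 0.0), subgradient = b - a^T x = 22.0
  y^{k+1} = 0.0 + 0.2*22.0 = 4.4
Step 2: y^k = 4.4, reduced costs: (2.2, -2.6)
  x^k = (0.0, 6.0), subgradient = b - a^T x = -2.0
  y^{k+1} = 4.4 + 0.2*-2.0 = 4.0
Step 3: y^k = 4.0, reduced costs: (3.0, -1.0)
  x^k = (0.0, 6.0), subgradient = b - a^T x = -2.0
  y^{k+1} = 4.0 + 0.2*-2.0 = 3.6
Step 4: y^k = 3.6, reduced costs: (3.8, 0.6)
  x^k = (0.0, 0.0), subgradient = b - a^T x = 22.0
  y^{k+1} = 3.6 + 0.2*22.0 = 8.0
Dual objective at y_4 = 8.0: reduced costs (-5.0, -17.0), box minimizer x = (6.0, 6.0)
g(y_4) = b*y + (c1 - a1*y)*x1 + (c2 - a2*y)*x2 = 22*8.0 + (-5.0)*6.0 + (-17.0)*6.0 = 176.0 - 30.0 - 102.0 = 44.0


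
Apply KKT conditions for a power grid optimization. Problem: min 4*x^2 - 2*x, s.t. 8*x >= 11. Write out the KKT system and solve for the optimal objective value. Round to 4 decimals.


Step 1: Try lambda = 0 (constraint inactive).
x_unc = 2/(2*4) = 0.25
Check: 8*0.25 = 2.0 < 11 -- violated!
Step 2: Constraint must be active: 8*x = 11
x* = 11/8 = 1.375
lambda = (2*4*1.375 - 2)/8 = 1.125
Step 3: Compute optimal value.
f(x*) = 4*1.375^2 - 2*1.375 = 4.8125


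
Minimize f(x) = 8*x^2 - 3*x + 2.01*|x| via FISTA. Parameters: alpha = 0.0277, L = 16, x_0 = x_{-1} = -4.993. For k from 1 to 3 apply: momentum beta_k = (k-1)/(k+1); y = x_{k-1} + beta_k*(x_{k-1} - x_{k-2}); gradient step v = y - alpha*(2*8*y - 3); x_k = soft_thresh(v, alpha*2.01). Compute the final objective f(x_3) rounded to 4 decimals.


FISTA on f(x) = 8*x^2 - 3*x + 2.01*|x|
L = 16, alpha = 0.0277
Iteration 1: beta = 0.0, y = -4.993 + 0.0*(-4.993 + 4.993) = -4.993
  grad(y) = -82.888, v = y - alpha*grad = -2.697
  prox(v) = soft_thresh(-2.697, 0.0557) = -2.6413
Iteration 2: beta = 0.3333, y = -2.6413 + 0.3333*(-2.6413 + 4.993) = -1.8574
  grad(y) = -32.7189, v = y - alpha*grad = -0.9511
  prox(v) = soft_thresh(-0.9511, 0.0557) = -0.8954
Iteration 3: beta = 0.5, y = -0.8954 + 0.5*(-0.8954 + 2.6413) = -0.0225
  grad(y) = -3.36, v = y - alpha*grad = 0.0706
  prox(v) = soft_thresh(0.0706, 0.0557) = 0.0149
f(x_3) = 8*0.0149^2 - 3*0.0149 + 2.01*|0.0149| = -0.013


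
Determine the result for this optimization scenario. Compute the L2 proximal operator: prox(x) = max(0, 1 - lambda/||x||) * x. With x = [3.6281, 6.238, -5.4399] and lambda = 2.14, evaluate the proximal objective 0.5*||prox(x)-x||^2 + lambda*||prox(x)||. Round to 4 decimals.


Step 1: Compute ||x||.
||x|| = 9.037
Step 2: Compute scaling factor.
scale = max(0, 1 - 2.14/9.037) = 0.7632
Step 3: prox(x) = [2.769, 4.7608, -4.1517]
||prox(x)|| = 6.897
Step 4: Proximal objective.
0.5*||prox-x||^2 = 2.2898
lambda*||prox|| = 14.7596
Total = 17.0495


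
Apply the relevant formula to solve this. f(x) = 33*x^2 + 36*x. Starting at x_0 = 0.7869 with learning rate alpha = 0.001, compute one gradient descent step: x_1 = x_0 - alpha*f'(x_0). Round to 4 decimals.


We compute the gradient at x_0 and apply the update.
f'(x) = 66*x + 36
f'(0.7869) = 66*0.7869 + 36 = 87.9354
x_1 = 0.7869 - 0.001*87.9354 = 0.699


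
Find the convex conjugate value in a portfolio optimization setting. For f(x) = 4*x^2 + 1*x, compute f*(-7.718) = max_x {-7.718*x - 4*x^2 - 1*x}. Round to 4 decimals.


f*(y) = sup_x {y*x - a*x^2 - b*x} = sup_x {(y-b)*x - a*x^2}
FOC: (y - b) - 2a*x = 0 => x* = (y - b)/(2a)
x* = (-7.718 - 1)/(2*4) = -1.0898
f*(-7.718) = (y-b)^2/(4a) = (-7.718 - 1)^2/(4*4)
= 76.0035/16 = 4.7502


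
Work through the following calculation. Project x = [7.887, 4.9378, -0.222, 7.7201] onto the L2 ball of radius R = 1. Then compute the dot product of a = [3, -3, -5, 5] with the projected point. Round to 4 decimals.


Step 1: Compute ||x|| (intermediates to 6 decimals).
||x|| = sqrt(7.887^2 + 4.9378^2 + (-0.222)^2 + 7.7201^2) = 12.092802
Step 2: Project.
Since ||x|| > R, scale = R/||x|| = 1/12.092802 = 0.082694, proj(x) = scale * x
proj(x) = [0.652208, 0.408326, -0.018358, 0.638406]
Step 3: Dot product.
a^T * proj(x) = 3*0.652208 - 3*0.408326 - 5*(-0.018358) + 5*0.638406 = 4.0155


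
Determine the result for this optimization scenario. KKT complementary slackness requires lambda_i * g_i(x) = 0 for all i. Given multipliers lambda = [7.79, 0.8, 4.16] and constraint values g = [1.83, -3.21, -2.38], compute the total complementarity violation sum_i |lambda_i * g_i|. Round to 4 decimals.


KKT complementary slackness check:
lambda_1 * g_1 = 7.79 * 1.83 = 14.2557
lambda_2 * g_2 = 0.8 * -3.21 = -2.568
lambda_3 * g_3 = 4.16 * -2.38 = -9.9008
Total violation = 14.2557 + 2.568 + 9.9008 = 26.7245


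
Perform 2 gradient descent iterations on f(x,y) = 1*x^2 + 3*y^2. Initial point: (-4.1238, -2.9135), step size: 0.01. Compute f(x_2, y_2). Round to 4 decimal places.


Gradient descent on f(x,y) = 1*x^2 + 3*y^2.
Starting point: (-4.1238, -2.9135), alpha = 0.01
Step 1: grad_x = 2*1*-4.1238 = -8.2476, grad_y = 2*3*-2.9135 = -17.481
  x_1 = -4.1238 - 0.01*-8.2476 = -4.0413
  y_1 = -2.9135 - 0.01*-17.481 = -2.7387
Step 2: grad_x = 2*1*-4.0413 = -8.0826, grad_y = 2*3*-2.7387 = -16.4321
  x_2 = -4.0413 - 0.01*-8.0826 = -3.9605
  y_2 = -2.7387 - 0.01*-16.4321 = -2.5744
f(-3.9605, -2.5744) = 1*(-3.9605)^2 + 3*(-2.5744)^2 = 35.5677


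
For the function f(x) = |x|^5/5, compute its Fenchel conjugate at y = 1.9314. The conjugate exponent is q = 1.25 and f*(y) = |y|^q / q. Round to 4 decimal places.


The conjugate exponent q satisfies 1/p + 1/q = 1.
p = 5, so q = 5/(5 - 1) = 1.25
|y|^q = 1.9314^1.25 = 2.2769
f*(1.9314) = 2.2769 / 1.25 = 1.8215


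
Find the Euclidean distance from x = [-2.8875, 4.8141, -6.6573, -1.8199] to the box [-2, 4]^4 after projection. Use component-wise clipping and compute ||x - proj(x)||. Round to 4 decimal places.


Project each component onto [-2, 4].
clip(-2.8875) = -2.0, clip(4.8141) = 4.0, clip(-6.6573) = -2.0, clip(-1.8199) = -1.8199
Projection = [-2.0, 4.0, -2.0, -1.8199]
Squared diffs: [0.7877, 0.6628, 21.6904, 0.0]
Distance = sqrt(23.1409) = 4.8105


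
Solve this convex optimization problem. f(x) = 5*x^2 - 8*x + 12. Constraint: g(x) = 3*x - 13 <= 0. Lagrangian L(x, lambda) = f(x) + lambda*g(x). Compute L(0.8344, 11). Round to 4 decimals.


Step 1: Evaluate f(x).
f(0.8344) = 5*0.8344^2 - 8*0.8344 + 12 = 8.8059
Step 2: Evaluate g(x).
g(0.8344) = 3*0.8344 - 13 = -10.4968
Step 3: Compute Lagrangian.
L = 8.8059 + 11*-10.4968 = -106.6589


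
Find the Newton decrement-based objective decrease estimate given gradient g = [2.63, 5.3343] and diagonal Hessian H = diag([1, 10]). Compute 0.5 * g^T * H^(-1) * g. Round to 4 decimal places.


Step 1: H is diagonal, so H^(-1) * g = [2.63, 0.5334].
Step 2: g^T H^(-1) g = sum_i g_i^2 / H_ii
  = (2.63)^2/1 + (5.3343)^2/10
  = 6.9169 + 2.8455 = 9.7624
Step 3: Objective decrease = 0.5 * g^T H^(-1) g = 4.8812


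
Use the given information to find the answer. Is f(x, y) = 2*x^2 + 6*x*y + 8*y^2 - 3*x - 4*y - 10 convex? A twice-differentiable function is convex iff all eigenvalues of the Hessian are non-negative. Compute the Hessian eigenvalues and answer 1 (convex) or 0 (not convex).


The Hessian of f(x,y) = 2*x^2 + 6*x*y + 8*y^2 - 3*x - 4*y - 10 is:
H = [[4, 6], [6, 16]]
Trace = 4 + 16 = 20
Determinant = 4*16 - (6)^2 = 28
Discriminant = (20)^2 - 4*28 = 288.0
Eigenvalues: lambda_1 = 1.5147, lambda_2 = 18.4853
The function is convex.

1


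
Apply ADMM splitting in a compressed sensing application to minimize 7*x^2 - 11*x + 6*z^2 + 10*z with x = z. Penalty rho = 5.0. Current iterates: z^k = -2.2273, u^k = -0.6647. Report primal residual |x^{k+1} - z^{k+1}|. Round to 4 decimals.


ADMM iteration with rho = 5.0, z^k = -2.2273, u^k = -0.6647
Step 1: x-update.
Minimize 7*x^2 - 11*x + (5.0/2)*(x + 2.2273 - 0.6647)^2
FOC: (2*7 + 5.0)*x = 11 + 5.0*(-2.2273 + 0.6647)
x^{k+1} = 0.1677
Step 2: z-update.
Minimize 6*z^2 + 10*z + (5.0/2)*(0.1677 - z - 0.6647)^2
FOC: (2*6 + 5.0)*z = -10 + 5.0*(0.1677 - 0.6647)
z^{k+1} = -0.7344
Step 3: u-update.
u^{k+1} = -0.6647 + 0.1677 + 0.7344 = 0.2374
Step 4: Primal residual = |0.1677 + 0.7344| = 0.9021


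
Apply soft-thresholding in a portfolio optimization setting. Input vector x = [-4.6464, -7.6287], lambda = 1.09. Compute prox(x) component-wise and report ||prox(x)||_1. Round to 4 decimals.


Soft-thresholding with lambda = 1.09:
prox(-4.6464) = sign(-4.6464)*max(|-4.6464| - 1.09, 0) = -3.5564
prox(-7.6287) = sign(-7.6287)*max(|-7.6287| - 1.09, 0) = -6.5387
prox(x) = [-3.5564, -6.5387]
||prox(x)||_1 = 3.5564 + 6.5387 = 10.0951


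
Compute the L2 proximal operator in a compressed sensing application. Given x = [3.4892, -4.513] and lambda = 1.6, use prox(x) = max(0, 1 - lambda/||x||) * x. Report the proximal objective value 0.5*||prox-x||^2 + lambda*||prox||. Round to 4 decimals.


Step 1: Compute ||x||.
||x|| = 5.7045
Step 2: Compute scaling factor.
scale = max(0, 1 - 1.6/5.7045) = 0.7195
Step 3: prox(x) = [2.5106, -3.2472]
||prox(x)|| = 4.1045
Step 4: Proximal objective.
0.5*||prox-x||^2 = 1.28
lambda*||prox|| = 6.5672
Total = 7.8473


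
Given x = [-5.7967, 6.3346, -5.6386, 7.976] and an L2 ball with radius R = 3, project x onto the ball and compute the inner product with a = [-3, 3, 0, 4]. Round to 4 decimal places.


Step 1: Compute ||x|| (intermediates to 6 decimals).
||x|| = sqrt((-5.7967)^2 + 6.3346^2 + (-5.6386)^2 + 7.976^2) = 13.005356
Step 2: Project.
Since ||x|| > R, scale = R/||x|| = 3/13.005356 = 0.230674, proj(x) = scale * x
proj(x) = [-1.337148, 1.461228, -1.300678, 1.839856]
Step 3: Dot product.
a^T * proj(x) = -3*(-1.337148) + 3*1.461228 + 0*(-1.300678) + 4*1.839856 = 15.7546


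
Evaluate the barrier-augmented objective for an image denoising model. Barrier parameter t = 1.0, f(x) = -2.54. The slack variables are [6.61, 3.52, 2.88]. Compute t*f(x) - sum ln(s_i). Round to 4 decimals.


Step 1: Compute log-barrier.
ln values: [1.8886, 1.2585, 1.0578]
phi = -(1.8886 + 1.2585 + 1.0578) = -4.2048
Step 2: Compute augmented objective.
t*f(x) = 1.0*-2.54 = -2.54
Total = -2.54 - 4.2048 = -6.7448


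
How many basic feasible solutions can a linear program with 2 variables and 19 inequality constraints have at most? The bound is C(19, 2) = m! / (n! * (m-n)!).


Each vertex corresponds to some choice of n active constraints out of m, so the number of vertices is at most C(m, n) = m! / (n!(m-n)!).
m = 19, n = 2
Numerator: 19 * 18
Denominator: 2! = 2
C(19, 2) = 171


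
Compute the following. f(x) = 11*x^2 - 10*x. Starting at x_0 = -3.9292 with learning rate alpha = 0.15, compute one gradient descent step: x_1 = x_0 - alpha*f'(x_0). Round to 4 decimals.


We compute the gradient at x_0 and apply the update.
f'(x) = 22*x - 10
f'(-3.9292) = 22*-3.9292 - 10 = -96.4424
x_1 = -3.9292 - 0.15*-96.4424 = 10.5372


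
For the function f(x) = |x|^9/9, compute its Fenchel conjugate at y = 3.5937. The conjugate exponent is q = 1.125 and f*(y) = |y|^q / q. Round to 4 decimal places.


The conjugate exponent q satisfies 1/p + 1/q = 1.
p = 9, so q = 9/(9 - 1) = 1.125
|y|^q = 3.5937^1.125 = 4.2168
f*(3.5937) = 4.2168 / 1.125 = 3.7483


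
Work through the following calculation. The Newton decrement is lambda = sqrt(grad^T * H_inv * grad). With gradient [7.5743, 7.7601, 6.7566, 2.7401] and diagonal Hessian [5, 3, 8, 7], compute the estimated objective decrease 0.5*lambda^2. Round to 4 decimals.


Step 1: H is diagonal, so H^(-1) * g = [1.5149, 2.5867, 0.8446, 0.3914].
Step 2: g^T H^(-1) g = sum_i g_i^2 / H_ii
  = (7.5743)^2/5 + (7.7601)^2/3 + (6.7566)^2/8 + (2.7401)^2/7
  = 11.474 + 20.0731 + 5.7065 + 1.0726 = 38.3261
Step 3: Objective decrease = 0.5 * g^T H^(-1) g = 19.1631


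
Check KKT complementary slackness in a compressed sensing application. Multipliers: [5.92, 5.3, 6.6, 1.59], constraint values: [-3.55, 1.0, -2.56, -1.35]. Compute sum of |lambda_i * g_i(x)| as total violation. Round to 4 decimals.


KKT complementary slackness check:
lambda_1 * g_1 = 5.92 * -3.55 = -21.016
lambda_2 * g_2 = 5.3 * 1.0 = 5.3
lambda_3 * g_3 = 6.6 * -2.56 = -16.896
lambda_4 * g_4 = 1.59 * -1.35 = -2.1465
Total violation = 21.016 + 5.3 + 16.896 + 2.1465 = 45.3585


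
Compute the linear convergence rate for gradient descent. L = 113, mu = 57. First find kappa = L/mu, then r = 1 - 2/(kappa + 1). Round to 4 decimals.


Step 1: Compute the condition number.
kappa = L/mu = 113/57 = 1.9825
Step 2: Compute the convergence rate.
r = 1 - 2/(kappa + 1) = 1 - 2*mu/(L + mu) = (L - mu)/(L + mu) = 56/170 = 0.3294


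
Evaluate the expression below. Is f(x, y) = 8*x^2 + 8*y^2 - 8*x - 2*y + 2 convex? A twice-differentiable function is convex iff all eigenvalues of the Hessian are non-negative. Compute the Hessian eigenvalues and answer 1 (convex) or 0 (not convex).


The Hessian of f(x,y) = 8*x^2 + 8*y^2 - 8*x - 2*y + 2 is:
H = [[16, 0], [0, 16]]
Trace = 16 + 16 = 32
Determinant = 16*16 - (0)^2 = 256
Discriminant = (32)^2 - 4*256 = 0.0
Eigenvalues: lambda_1 = 16.0, lambda_2 = 16.0
The function is convex.

1


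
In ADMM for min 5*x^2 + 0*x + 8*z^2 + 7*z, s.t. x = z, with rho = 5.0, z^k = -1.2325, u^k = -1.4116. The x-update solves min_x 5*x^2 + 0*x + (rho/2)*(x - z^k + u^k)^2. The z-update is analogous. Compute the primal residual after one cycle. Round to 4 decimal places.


ADMM iteration with rho = 5.0, z^k = -1.2325, u^k = -1.4116
Step 1: x-update.
Minimize 5*x^2 + 0*x + (5.0/2)*(x + 1.2325 - 1.4116)^2
FOC: (2*5 + 5.0)*x = 0 + 5.0*(-1.2325 + 1.4116)
x^{k+1} = 0.0597
Step 2: z-update.
Minimize 8*z^2 + 7*z + (5.0/2)*(0.0597 - z - 1.4116)^2
FOC: (2*8 + 5.0)*z = -7 + 5.0*(0.0597 - 1.4116)
z^{k+1} = -0.6552
Step 3: u-update.
u^{k+1} = -1.4116 + 0.0597 + 0.6552 = -0.6967
Step 4: Primal residual = |0.0597 + 0.6552| = 0.7149


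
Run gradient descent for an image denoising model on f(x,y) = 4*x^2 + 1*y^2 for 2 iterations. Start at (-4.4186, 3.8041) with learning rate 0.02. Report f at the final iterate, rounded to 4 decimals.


Gradient descent on f(x,y) = 4*x^2 + 1*y^2.
Starting point: (-4.4186, 3.8041), alpha = 0.02
Step 1: grad_x = 2*4*-4.4186 = -35.3488, grad_y = 2*1*3.8041 = 7.6082
  x_1 = -4.4186 - 0.02*-35.3488 = -3.7116
  y_1 = 3.8041 - 0.02*7.6082 = 3.6519
Step 2: grad_x = 2*4*-3.7116 = -29.693, grad_y = 2*1*3.6519 = 7.3039
  x_2 = -3.7116 - 0.02*-29.693 = -3.1178
  y_2 = 3.6519 - 0.02*7.3039 = 3.5059
f(-3.1178, 3.5059) = 4*(-3.1178)^2 + 1*3.5059^2 = 51.1729


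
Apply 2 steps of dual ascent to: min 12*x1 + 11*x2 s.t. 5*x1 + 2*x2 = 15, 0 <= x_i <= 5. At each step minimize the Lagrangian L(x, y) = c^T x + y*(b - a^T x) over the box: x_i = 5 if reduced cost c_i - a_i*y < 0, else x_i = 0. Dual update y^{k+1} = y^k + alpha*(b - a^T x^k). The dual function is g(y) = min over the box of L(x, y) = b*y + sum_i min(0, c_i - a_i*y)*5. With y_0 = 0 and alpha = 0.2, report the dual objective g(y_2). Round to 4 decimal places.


Dual ascent for LP: min 12*x1 + 11*x2, 5*x1 + 2*x2 = 15, 0 <= x_i <= 5
Step 1: y^k = 0.0, reduced costs: (12.0, 11.0)
  x^k = (0.0, 0.0), subgradient = b - a^T x = 15.0
  y^{k+1} = 0.0 + 0.2*15.0 = 3.0
Step 2: y^k = 3.0, reduced costs: (-3.0, 5.0)
  x^k = (5.0, 0.0), subgradient = b - a^T x = -10.0
  y^{k+1} = 3.0 + 0.2*-10.0 = 1.0
Dual objective at y_2 = 1.0: reduced costs (7.0, 9.0), box minimizer x = (0.0, 0.0)
g(y_2) = b*y + (c1 - a1*y)*x1 + (c2 - a2*y)*x2 = 15*1.0 + 7.0*0.0 + 9.0*0.0 = 15.0 + 0.0 + 0.0 = 15.0


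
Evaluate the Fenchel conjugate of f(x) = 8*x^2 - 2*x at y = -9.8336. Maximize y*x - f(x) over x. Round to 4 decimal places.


f*(y) = sup_x {y*x - a*x^2 - b*x} = sup_x {(y-b)*x - a*x^2}
FOC: (y - b) - 2a*x = 0 => x* = (y - b)/(2a)
x* = (-9.8336 + 2)/(2*8) = -0.4896
f*(-9.8336) = (y-b)^2/(4a) = (-9.8336 + 2)^2/(4*8)
= 61.3653/32 = 1.9177


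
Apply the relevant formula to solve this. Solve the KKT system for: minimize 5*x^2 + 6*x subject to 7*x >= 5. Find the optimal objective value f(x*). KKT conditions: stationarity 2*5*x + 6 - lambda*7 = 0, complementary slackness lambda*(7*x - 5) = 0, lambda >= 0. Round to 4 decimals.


Step 1: Try lambda = 0 (constraint inactive).
x_unc = -6/(2*5) = -0.6
Check: 7*-0.6 = -4.2 < 5 -- violated!
Step 2: Constraint must be active: 7*x = 5
x* = 5/7 = 0.7143 (rounded; the exact value 5/7 is used below)
lambda = (2*5*(5/7) + 6)/7 = 1.8776
Step 3: Compute optimal value.
f(x*) = 5*(5/7)^2 + 6*(5/7) = 6.8367


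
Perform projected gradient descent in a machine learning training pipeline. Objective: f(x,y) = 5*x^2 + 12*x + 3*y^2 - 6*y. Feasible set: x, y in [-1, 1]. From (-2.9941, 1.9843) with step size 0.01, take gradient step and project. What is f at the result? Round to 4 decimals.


Step 1: Compute gradient at (-2.9941, 1.9843).
grad_x = 2*5*-2.9941 + 12 = -17.941
grad_y = 2*3*1.9843 - 6 = 5.9058
Step 2: Gradient step.
x_raw = -2.9941 - 0.01*-17.941 = -2.8147
y_raw = 1.9843 - 0.01*5.9058 = 1.9252
Step 3: Project onto [-1, 1].
x_proj = clip(-2.8147) = -1.0
y_proj = clip(1.9252) = 1.0
Step 4: Evaluate f.
f(-1.0, 1.0) = -10.0


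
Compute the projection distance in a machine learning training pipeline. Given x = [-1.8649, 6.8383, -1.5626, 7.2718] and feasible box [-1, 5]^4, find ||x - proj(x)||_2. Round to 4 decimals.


Project each component onto [-1, 5].
clip(-1.8649) = -1.0, clip(6.8383) = 5.0, clip(-1.5626) = -1.0, clip(7.2718) = 5.0
Projection = [-1.0, 5.0, -1.0, 5.0]
Squared diffs: [0.7481, 3.3793, 0.3165, 5.1611]
Distance = sqrt(9.605) = 3.0992


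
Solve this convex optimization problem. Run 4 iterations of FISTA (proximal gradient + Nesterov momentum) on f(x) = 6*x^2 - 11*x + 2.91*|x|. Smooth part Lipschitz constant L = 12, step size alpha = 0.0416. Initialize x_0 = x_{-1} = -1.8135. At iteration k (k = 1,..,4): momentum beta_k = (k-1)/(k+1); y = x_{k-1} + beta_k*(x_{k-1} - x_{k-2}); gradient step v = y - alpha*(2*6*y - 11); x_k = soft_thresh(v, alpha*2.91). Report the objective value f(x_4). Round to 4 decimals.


FISTA on f(x) = 6*x^2 - 11*x + 2.91*|x|
L = 12, alpha = 0.0416
Iteration 1: beta = 0.0, y = -1.8135 + 0.0*(-1.8135 + 1.8135) = -1.8135
  grad(y) = -32.762, v = y - alpha*grad = -0.4506
  prox(v) = soft_thresh(-0.4506, 0.1211) = -0.3295
Iteration 2: beta = 0.3333, y = -0.3295 + 0.3333*(-0.3295 + 1.8135) = 0.1651
  grad(y) = -9.0187, v = y - alpha*grad = 0.5403
  prox(v) = soft_thresh(0.5403, 0.1211) = 0.4192
Iteration 3: beta = 0.5, y = 0.4192 + 0.5*(0.4192 + 0.3295) = 0.7936
  grad(y) = -1.4766, v = y - alpha*grad = 0.855
  prox(v) = soft_thresh(0.855, 0.1211) = 0.734
Iteration 4: beta = 0.6, y = 0.734 + 0.6*(0.734 - 0.4192) = 0.9228
  grad(y) = 0.0741, v = y - alpha*grad = 0.9198
  prox(v) = soft_thresh(0.9198, 0.1211) = 0.7987
f(x_4) = 6*0.7987^2 - 11*0.7987 + 2.91*|0.7987| = -2.6339


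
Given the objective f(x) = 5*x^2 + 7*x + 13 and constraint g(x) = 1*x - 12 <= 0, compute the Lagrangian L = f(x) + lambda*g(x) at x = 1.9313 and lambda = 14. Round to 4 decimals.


Step 1: Evaluate f(x).
f(1.9313) = 5*1.9313^2 + 7*1.9313 + 13 = 45.1687
Step 2: Evaluate g(x).
g(1.9313) = 1*1.9313 - 12 = -10.0687
Step 3: Compute Lagrangian.
L = 45.1687 + 14*-10.0687 = -95.7931


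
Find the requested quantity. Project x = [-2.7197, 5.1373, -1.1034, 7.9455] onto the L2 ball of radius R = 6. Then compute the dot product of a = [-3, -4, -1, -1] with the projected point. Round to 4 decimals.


Step 1: Compute ||x|| (intermediates to 6 decimals).
||x|| = sqrt((-2.7197)^2 + 5.1373^2 + (-1.1034)^2 + 7.9455^2) = 9.906416
Step 2: Project.
Since ||x|| > R, scale = R/||x|| = 6/9.906416 = 0.605668, proj(x) = scale * x
proj(x) = [-1.647235, 3.111498, -0.668294, 4.812335]
Step 3: Dot product.
a^T * proj(x) = -3*(-1.647235) - 4*3.111498 - 1*(-0.668294) - 1*4.812335 = -11.6483


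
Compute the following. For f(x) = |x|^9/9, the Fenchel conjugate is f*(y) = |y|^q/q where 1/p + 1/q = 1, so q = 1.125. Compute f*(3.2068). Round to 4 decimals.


The conjugate exponent q satisfies 1/p + 1/q = 1.
p = 9, so q = 9/(9 - 1) = 1.125
|y|^q = 3.2068^1.125 = 3.7096
f*(3.2068) = 3.7096 / 1.125 = 3.2975


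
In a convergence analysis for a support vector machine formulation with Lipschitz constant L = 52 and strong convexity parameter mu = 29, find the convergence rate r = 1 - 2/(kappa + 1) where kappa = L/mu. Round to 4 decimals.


Step 1: Compute the condition number.
kappa = L/mu = 52/29 = 1.7931
Step 2: Compute the convergence rate.
r = 1 - 2/(kappa + 1) = 1 - 2*mu/(L + mu) = (L - mu)/(L + mu) = 23/81 = 0.284


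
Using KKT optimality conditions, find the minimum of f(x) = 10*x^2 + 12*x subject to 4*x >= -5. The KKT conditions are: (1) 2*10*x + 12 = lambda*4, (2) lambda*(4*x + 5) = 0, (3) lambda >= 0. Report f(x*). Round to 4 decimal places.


Step 1: Try lambda = 0 (constraint inactive).
Stationarity: 2*10*x + 12 = 0
x* = -12/(2*10) = -0.6
Check constraint: 4*-0.6 = -2.4 >= -5 -- satisfied.
Step 2: Compute optimal value.
f(x*) = 10*(-0.6)^2 + 12*(-0.6) = -3.6


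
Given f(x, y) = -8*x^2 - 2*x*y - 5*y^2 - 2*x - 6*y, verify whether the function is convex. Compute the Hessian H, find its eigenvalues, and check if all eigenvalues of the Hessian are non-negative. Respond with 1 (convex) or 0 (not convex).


The Hessian of f(x,y) = -8*x^2 - 2*x*y - 5*y^2 - 2*x - 6*y is:
H = [[-16, -2], [-2, -10]]
Trace = -16 - 10 = -26
Determinant = -16*-10 - (-2)^2 = 156
Discriminant = (-26)^2 - 4*156 = 52.0
Eigenvalues: lambda_1 = -16.6056, lambda_2 = -9.3944
The function is not convex.

0


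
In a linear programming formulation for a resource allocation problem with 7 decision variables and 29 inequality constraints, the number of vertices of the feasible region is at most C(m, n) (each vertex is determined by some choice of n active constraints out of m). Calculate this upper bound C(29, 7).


Each vertex corresponds to some choice of n active constraints out of m, so the number of vertices is at most C(m, n) = m! / (n!(m-n)!).
m = 29, n = 7
Numerator: 29 * 28 * 27 * 26 * 25 * 24 * 23
Denominator: 7! = 5040
C(29, 7) = 1560780


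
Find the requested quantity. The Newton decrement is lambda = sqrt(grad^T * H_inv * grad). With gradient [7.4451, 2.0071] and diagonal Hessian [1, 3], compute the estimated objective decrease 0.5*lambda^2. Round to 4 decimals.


Step 1: H is diagonal, so H^(-1) * g = [7.4451, 0.669].
Step 2: g^T H^(-1) g = sum_i g_i^2 / H_ii
  = (7.4451)^2/1 + (2.0071)^2/3
  = 55.4295 + 1.3428 = 56.7723
Step 3: Objective decrease = 0.5 * g^T H^(-1) g = 28.3862


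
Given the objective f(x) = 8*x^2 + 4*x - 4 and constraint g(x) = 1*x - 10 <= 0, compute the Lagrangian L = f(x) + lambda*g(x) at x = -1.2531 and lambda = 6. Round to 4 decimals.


Step 1: Evaluate f(x).
f(-1.2531) = 8*(-1.2531)^2 + 4*(-1.2531) - 4 = 3.5497
Step 2: Evaluate g(x).
g(-1.2531) = 1*-1.2531 - 10 = -11.2531
Step 3: Compute Lagrangian.
L = 3.5497 + 6*-11.2531 = -63.9689


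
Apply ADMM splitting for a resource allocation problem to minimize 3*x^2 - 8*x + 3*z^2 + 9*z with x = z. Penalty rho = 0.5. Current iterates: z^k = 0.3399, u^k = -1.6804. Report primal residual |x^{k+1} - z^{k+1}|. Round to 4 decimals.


ADMM iteration with rho = 0.5, z^k = 0.3399, u^k = -1.6804
Step 1: x-update.
Minimize 3*x^2 - 8*x + (0.5/2)*(x - 0.3399 - 1.6804)^2
FOC: (2*3 + 0.5)*x = 8 + 0.5*(0.3399 + 1.6804)
x^{k+1} = 1.3862
Step 2: z-update.
Minimize 3*z^2 + 9*z + (0.5/2)*(1.3862 - z - 1.6804)^2
FOC: (2*3 + 0.5)*z = -9 + 0.5*(1.3862 - 1.6804)
z^{k+1} = -1.4072
Step 3: u-update.
u^{k+1} = -1.6804 + 1.3862 + 1.4072 = 1.113
Step 4: Primal residual = |1.3862 + 1.4072| = 2.7934


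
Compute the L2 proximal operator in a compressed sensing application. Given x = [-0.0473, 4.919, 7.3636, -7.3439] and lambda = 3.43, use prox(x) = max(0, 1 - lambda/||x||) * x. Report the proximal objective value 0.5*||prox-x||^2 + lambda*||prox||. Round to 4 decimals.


Step 1: Compute ||x||.
||x|| = 11.5045
Step 2: Compute scaling factor.
scale = max(0, 1 - 3.43/11.5045) = 0.7019
Step 3: prox(x) = [-0.0332, 3.4524, 5.1682, -5.1544]
||prox(x)|| = 8.0745
Step 4: Proximal objective.
0.5*||prox-x||^2 = 5.8825
lambda*||prox|| = 27.6955
Total = 33.5781


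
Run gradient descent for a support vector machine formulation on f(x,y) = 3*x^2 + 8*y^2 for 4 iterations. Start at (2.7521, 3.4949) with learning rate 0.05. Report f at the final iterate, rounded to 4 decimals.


Gradient descent on f(x,y) = 3*x^2 + 8*y^2.
Starting point: (2.7521, 3.4949), alpha = 0.05
Step 1: grad_x = 2*3*2.7521 = 16.5126, grad_y = 2*8*3.4949 = 55.9184
  x_1 = 2.7521 - 0.05*16.5126 = 1.9265
  y_1 = 3.4949 - 0.05*55.9184 = 0.699
Step 2: grad_x = 2*3*1.9265 = 11.5588, grad_y = 2*8*0.699 = 11.1837
  x_2 = 1.9265 - 0.05*11.5588 = 1.3485
  y_2 = 0.699 - 0.05*11.1837 = 0.1398
Step 3: grad_x = 2*3*1.3485 = 8.0912, grad_y = 2*8*0.1398 = 2.2367
  x_3 = 1.3485 - 0.05*8.0912 = 0.944
  y_3 = 0.1398 - 0.05*2.2367 = 0.028
Step 4: grad_x = 2*3*0.944 = 5.6638, grad_y = 2*8*0.028 = 0.4473
  x_4 = 0.944 - 0.05*5.6638 = 0.6608
  y_4 = 0.028 - 0.05*0.4473 = 0.0056
f(0.6608, 0.0056) = 3*0.6608^2 + 8*0.0056^2 = 1.3101


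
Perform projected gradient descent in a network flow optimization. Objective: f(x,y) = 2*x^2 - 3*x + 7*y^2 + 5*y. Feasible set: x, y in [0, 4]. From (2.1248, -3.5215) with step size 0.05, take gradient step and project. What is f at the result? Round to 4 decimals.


Step 1: Compute gradient at (2.1248, -3.5215).
grad_x = 2*2*2.1248 - 3 = 5.4992
grad_y = 2*7*-3.5215 + 5 = -44.301
Step 2: Gradient step.
x_raw = 2.1248 - 0.05*5.4992 = 1.8498
y_raw = -3.5215 - 0.05*-44.301 = -1.3065
Step 3: Project onto [0, 4].
x_proj = clip(1.8498) = 1.8498
y_proj = clip(-1.3065) = 0.0
Step 4: Evaluate f.
f(1.8498, 0.0) = 1.2943


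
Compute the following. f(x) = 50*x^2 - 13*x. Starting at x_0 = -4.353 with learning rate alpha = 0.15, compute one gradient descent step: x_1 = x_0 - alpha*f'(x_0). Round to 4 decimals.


We compute the gradient at x_0 and apply the update.
f'(x) = 100*x - 13
f'(-4.353) = 100*-4.353 - 13 = -448.3
x_1 = -4.353 - 0.15*-448.3 = 62.892


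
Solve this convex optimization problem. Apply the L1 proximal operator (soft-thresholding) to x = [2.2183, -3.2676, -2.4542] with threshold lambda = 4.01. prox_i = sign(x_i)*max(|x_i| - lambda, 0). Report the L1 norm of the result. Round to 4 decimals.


Soft-thresholding with lambda = 4.01:
prox(2.2183) = sign(2.2183)*max(|2.2183| - 4.01, 0) = 0.0
prox(-3.2676) = sign(-3.2676)*max(|-3.2676| - 4.01, 0) = 0.0
prox(-2.4542) = sign(-2.4542)*max(|-2.4542| - 4.01, 0) = 0.0
prox(x) = [0.0, 0.0, 0.0]
||prox(x)||_1 = 0.0 + 0.0 + 0.0 = 0.0


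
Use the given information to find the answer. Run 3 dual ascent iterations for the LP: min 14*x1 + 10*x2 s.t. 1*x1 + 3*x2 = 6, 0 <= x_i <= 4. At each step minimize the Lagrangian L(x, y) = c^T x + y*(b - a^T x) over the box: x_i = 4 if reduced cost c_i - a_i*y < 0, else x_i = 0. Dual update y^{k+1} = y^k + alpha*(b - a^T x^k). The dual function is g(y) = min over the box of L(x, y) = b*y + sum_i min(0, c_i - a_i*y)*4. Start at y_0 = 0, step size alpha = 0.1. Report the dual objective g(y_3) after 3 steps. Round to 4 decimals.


Dual ascent for LP: min 14*x1 + 10*x2, 1*x1 + 3*x2 = 6, 0 <= x_i <= 4
Step 1: y^k = 0.0, reduced costs: (14.0, 10.0)
  x^k = (0.0, 0.0), subgradient = b - a^T x = 6.0
  y^{k+1} = 0.0 + 0.1*6.0 = 0.6
Step 2: y^k = 0.6, reduced costs: (13.4, 8.2)
  x^k = (0.0, 0.0), subgradient = b - a^T x = 6.0
  y^{k+1} = 0.6 + 0.1*6.0 = 1.2
Step 3: y^k = 1.2, reduced costs: (12.8, 6.4)
  x^k = (0.0, 0.0), subgradient = b - a^T x = 6.0
  y^{k+1} = 1.2 + 0.1*6.0 = 1.8
Dual objective at y_3 = 1.8: reduced costs (12.2, 4.6), box minimizer x = (0.0, 0.0)
g(y_3) = b*y + (c1 - a1*y)*x1 + (c2 - a2*y)*x2 = 6*1.8 + 12.2*0.0 + 4.6*0.0 = 10.8 + 0.0 + 0.0 = 10.8
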